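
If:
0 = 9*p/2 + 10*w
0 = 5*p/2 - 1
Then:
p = 2/5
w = -9/50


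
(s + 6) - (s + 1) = 5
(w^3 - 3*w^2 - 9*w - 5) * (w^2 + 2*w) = w^5 - w^4 - 15*w^3 - 23*w^2 - 10*w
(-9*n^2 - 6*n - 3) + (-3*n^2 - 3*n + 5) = -12*n^2 - 9*n + 2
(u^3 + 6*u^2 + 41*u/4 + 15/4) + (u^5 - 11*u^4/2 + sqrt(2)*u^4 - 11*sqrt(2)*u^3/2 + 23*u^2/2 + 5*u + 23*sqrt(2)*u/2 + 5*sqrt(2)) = u^5 - 11*u^4/2 + sqrt(2)*u^4 - 11*sqrt(2)*u^3/2 + u^3 + 35*u^2/2 + 61*u/4 + 23*sqrt(2)*u/2 + 15/4 + 5*sqrt(2)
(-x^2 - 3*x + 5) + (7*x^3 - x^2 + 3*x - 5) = 7*x^3 - 2*x^2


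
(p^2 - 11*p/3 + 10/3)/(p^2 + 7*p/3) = (3*p^2 - 11*p + 10)/(p*(3*p + 7))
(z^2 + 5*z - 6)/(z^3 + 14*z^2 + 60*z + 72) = (z - 1)/(z^2 + 8*z + 12)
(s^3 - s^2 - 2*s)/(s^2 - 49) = s*(s^2 - s - 2)/(s^2 - 49)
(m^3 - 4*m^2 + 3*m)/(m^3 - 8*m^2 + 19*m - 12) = m/(m - 4)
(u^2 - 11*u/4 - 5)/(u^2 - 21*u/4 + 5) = (4*u + 5)/(4*u - 5)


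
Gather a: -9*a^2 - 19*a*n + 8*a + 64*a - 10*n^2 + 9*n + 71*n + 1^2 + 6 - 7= -9*a^2 + a*(72 - 19*n) - 10*n^2 + 80*n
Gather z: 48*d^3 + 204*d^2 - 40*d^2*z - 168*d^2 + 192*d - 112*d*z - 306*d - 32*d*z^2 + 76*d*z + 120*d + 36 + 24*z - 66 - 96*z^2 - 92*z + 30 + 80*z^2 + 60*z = 48*d^3 + 36*d^2 + 6*d + z^2*(-32*d - 16) + z*(-40*d^2 - 36*d - 8)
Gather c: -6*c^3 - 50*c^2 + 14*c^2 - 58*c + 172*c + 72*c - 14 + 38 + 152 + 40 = -6*c^3 - 36*c^2 + 186*c + 216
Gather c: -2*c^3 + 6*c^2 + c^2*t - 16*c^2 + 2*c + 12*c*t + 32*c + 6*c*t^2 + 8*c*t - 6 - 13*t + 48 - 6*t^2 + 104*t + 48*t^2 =-2*c^3 + c^2*(t - 10) + c*(6*t^2 + 20*t + 34) + 42*t^2 + 91*t + 42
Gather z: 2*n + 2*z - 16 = 2*n + 2*z - 16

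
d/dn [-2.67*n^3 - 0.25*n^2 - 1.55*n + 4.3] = -8.01*n^2 - 0.5*n - 1.55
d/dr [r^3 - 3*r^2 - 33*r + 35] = 3*r^2 - 6*r - 33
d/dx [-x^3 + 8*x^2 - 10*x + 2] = -3*x^2 + 16*x - 10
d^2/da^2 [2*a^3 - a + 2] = 12*a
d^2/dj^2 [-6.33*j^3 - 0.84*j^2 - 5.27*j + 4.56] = -37.98*j - 1.68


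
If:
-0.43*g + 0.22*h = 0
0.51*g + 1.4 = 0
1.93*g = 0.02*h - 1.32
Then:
No Solution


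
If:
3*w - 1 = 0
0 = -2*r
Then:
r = 0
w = 1/3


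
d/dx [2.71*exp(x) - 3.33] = 2.71*exp(x)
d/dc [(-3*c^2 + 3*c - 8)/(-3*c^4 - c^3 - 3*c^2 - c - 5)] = (-18*c^5 + 24*c^4 - 90*c^3 - 12*c^2 - 18*c - 23)/(9*c^8 + 6*c^7 + 19*c^6 + 12*c^5 + 41*c^4 + 16*c^3 + 31*c^2 + 10*c + 25)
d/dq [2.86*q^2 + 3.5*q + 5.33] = 5.72*q + 3.5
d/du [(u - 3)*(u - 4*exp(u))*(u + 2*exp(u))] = -2*u^2*exp(u) + 3*u^2 - 16*u*exp(2*u) + 2*u*exp(u) - 6*u + 40*exp(2*u) + 6*exp(u)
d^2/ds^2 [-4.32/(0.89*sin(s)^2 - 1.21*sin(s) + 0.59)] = (13.687488*sin(s)^4 - 13.956624*sin(s)^3 - 23.280048*sin(s)^2 + 30.997296*sin(s) - 8.11296)/(0.89*sin(s)^2 - 1.21*sin(s) + 0.59)^3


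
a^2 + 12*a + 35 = (a + 5)*(a + 7)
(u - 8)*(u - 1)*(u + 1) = u^3 - 8*u^2 - u + 8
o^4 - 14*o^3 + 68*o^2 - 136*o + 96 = (o - 6)*(o - 4)*(o - 2)^2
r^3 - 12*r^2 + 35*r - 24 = (r - 8)*(r - 3)*(r - 1)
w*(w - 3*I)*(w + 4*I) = w^3 + I*w^2 + 12*w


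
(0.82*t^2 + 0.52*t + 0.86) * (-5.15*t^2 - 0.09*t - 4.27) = -4.223*t^4 - 2.7518*t^3 - 7.9772*t^2 - 2.2978*t - 3.6722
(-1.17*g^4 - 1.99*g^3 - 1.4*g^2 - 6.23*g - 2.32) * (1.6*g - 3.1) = -1.872*g^5 + 0.443*g^4 + 3.929*g^3 - 5.628*g^2 + 15.601*g + 7.192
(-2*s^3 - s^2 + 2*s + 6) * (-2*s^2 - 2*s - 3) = 4*s^5 + 6*s^4 + 4*s^3 - 13*s^2 - 18*s - 18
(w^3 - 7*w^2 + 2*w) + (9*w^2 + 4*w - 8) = w^3 + 2*w^2 + 6*w - 8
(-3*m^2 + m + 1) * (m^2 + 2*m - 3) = -3*m^4 - 5*m^3 + 12*m^2 - m - 3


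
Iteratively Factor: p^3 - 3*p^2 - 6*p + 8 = (p - 4)*(p^2 + p - 2) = (p - 4)*(p + 2)*(p - 1)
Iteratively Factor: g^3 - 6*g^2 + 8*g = (g - 2)*(g^2 - 4*g) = g*(g - 2)*(g - 4)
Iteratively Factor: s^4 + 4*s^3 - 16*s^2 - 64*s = (s + 4)*(s^3 - 16*s) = (s + 4)^2*(s^2 - 4*s) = s*(s + 4)^2*(s - 4)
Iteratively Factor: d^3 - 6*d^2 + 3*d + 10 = (d - 2)*(d^2 - 4*d - 5) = (d - 2)*(d + 1)*(d - 5)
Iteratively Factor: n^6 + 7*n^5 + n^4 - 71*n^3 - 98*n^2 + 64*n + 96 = (n - 1)*(n^5 + 8*n^4 + 9*n^3 - 62*n^2 - 160*n - 96) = (n - 1)*(n + 1)*(n^4 + 7*n^3 + 2*n^2 - 64*n - 96) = (n - 1)*(n + 1)*(n + 2)*(n^3 + 5*n^2 - 8*n - 48) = (n - 1)*(n + 1)*(n + 2)*(n + 4)*(n^2 + n - 12) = (n - 3)*(n - 1)*(n + 1)*(n + 2)*(n + 4)*(n + 4)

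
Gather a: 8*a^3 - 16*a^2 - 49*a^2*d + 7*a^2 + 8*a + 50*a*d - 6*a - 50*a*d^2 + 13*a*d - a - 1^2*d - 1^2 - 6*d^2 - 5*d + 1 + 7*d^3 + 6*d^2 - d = 8*a^3 + a^2*(-49*d - 9) + a*(-50*d^2 + 63*d + 1) + 7*d^3 - 7*d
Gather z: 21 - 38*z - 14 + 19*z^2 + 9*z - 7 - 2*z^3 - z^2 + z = -2*z^3 + 18*z^2 - 28*z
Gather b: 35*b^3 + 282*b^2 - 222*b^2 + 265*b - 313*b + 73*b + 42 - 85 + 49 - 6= 35*b^3 + 60*b^2 + 25*b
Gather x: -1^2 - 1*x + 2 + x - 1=0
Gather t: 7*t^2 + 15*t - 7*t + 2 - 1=7*t^2 + 8*t + 1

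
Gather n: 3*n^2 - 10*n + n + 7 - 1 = 3*n^2 - 9*n + 6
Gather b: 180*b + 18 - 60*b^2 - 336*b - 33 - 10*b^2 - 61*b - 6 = -70*b^2 - 217*b - 21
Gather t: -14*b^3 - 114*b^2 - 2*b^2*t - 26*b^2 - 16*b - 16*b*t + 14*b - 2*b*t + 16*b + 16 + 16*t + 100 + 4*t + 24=-14*b^3 - 140*b^2 + 14*b + t*(-2*b^2 - 18*b + 20) + 140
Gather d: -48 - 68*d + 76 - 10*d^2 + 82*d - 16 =-10*d^2 + 14*d + 12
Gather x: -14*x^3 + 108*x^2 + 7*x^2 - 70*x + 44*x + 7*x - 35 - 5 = -14*x^3 + 115*x^2 - 19*x - 40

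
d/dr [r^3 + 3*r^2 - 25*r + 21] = 3*r^2 + 6*r - 25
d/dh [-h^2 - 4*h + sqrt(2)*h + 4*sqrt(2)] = -2*h - 4 + sqrt(2)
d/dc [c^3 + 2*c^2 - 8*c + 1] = 3*c^2 + 4*c - 8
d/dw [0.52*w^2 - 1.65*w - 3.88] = 1.04*w - 1.65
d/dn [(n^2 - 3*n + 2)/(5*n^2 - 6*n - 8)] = 9/(25*n^2 + 40*n + 16)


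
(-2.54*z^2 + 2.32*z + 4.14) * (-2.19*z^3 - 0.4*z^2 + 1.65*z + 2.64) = 5.5626*z^5 - 4.0648*z^4 - 14.1856*z^3 - 4.5336*z^2 + 12.9558*z + 10.9296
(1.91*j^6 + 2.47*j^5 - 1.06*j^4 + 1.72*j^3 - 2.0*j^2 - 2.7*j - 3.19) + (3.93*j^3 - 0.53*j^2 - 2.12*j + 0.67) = 1.91*j^6 + 2.47*j^5 - 1.06*j^4 + 5.65*j^3 - 2.53*j^2 - 4.82*j - 2.52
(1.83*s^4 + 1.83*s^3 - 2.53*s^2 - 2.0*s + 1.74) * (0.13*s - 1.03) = 0.2379*s^5 - 1.647*s^4 - 2.2138*s^3 + 2.3459*s^2 + 2.2862*s - 1.7922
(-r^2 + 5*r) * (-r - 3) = r^3 - 2*r^2 - 15*r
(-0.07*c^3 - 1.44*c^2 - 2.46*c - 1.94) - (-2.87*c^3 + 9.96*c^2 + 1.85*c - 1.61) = 2.8*c^3 - 11.4*c^2 - 4.31*c - 0.33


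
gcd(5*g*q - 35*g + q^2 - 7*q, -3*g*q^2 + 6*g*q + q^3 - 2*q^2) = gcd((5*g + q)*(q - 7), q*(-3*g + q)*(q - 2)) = 1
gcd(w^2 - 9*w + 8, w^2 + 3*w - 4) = w - 1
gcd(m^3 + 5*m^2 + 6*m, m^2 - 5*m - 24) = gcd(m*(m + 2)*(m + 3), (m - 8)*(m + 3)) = m + 3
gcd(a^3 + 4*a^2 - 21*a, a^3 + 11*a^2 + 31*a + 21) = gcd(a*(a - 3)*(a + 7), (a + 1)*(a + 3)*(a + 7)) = a + 7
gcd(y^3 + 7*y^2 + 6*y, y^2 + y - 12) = 1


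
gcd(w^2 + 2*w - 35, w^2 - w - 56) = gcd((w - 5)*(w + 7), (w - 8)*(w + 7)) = w + 7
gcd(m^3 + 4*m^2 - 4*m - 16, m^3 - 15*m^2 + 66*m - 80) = m - 2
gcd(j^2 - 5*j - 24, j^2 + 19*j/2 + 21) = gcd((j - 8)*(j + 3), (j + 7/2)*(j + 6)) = 1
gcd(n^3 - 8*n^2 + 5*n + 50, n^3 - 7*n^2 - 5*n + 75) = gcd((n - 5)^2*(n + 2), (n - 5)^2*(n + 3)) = n^2 - 10*n + 25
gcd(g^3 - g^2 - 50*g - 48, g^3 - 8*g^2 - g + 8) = g^2 - 7*g - 8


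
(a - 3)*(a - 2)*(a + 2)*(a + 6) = a^4 + 3*a^3 - 22*a^2 - 12*a + 72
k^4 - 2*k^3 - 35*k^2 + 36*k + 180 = (k - 6)*(k - 3)*(k + 2)*(k + 5)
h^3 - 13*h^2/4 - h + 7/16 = (h - 7/2)*(h - 1/4)*(h + 1/2)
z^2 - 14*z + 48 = (z - 8)*(z - 6)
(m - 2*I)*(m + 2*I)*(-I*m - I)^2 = -m^4 - 2*m^3 - 5*m^2 - 8*m - 4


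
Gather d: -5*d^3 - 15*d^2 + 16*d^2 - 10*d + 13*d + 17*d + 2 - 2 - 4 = -5*d^3 + d^2 + 20*d - 4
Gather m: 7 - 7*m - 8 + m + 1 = -6*m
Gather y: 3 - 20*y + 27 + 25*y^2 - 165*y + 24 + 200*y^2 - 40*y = 225*y^2 - 225*y + 54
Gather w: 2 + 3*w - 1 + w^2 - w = w^2 + 2*w + 1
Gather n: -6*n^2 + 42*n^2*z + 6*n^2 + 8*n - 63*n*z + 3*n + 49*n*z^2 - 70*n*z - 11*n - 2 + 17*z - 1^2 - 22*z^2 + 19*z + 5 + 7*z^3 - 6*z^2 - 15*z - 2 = 42*n^2*z + n*(49*z^2 - 133*z) + 7*z^3 - 28*z^2 + 21*z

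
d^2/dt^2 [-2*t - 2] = 0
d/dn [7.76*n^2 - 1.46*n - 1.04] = 15.52*n - 1.46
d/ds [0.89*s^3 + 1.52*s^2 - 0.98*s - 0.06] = 2.67*s^2 + 3.04*s - 0.98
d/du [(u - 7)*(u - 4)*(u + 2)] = 3*u^2 - 18*u + 6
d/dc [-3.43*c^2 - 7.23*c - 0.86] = -6.86*c - 7.23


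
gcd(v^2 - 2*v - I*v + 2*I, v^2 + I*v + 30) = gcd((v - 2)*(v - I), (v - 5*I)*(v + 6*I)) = 1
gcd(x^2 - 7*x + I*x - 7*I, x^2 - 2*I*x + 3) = x + I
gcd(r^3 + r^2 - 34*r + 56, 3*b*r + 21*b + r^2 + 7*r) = r + 7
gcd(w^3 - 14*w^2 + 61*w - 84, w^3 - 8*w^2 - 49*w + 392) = w - 7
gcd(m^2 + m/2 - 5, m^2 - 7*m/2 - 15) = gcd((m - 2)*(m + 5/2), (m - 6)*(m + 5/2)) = m + 5/2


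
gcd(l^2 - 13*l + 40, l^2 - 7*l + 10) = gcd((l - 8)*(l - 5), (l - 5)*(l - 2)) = l - 5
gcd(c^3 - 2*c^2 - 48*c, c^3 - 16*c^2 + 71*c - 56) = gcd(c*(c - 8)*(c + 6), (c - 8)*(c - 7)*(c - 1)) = c - 8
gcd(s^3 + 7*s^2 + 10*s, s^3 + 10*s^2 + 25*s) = s^2 + 5*s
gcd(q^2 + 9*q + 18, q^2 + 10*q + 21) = q + 3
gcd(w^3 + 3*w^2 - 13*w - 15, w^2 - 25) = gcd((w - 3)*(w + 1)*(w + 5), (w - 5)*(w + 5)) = w + 5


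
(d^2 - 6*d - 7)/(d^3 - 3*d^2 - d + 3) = (d - 7)/(d^2 - 4*d + 3)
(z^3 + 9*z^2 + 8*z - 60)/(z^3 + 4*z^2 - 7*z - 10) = (z + 6)/(z + 1)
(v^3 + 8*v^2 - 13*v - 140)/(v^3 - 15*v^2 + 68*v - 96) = (v^2 + 12*v + 35)/(v^2 - 11*v + 24)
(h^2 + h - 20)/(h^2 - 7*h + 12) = (h + 5)/(h - 3)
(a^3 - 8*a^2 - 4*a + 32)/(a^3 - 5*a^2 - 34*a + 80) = (a + 2)/(a + 5)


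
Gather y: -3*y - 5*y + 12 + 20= 32 - 8*y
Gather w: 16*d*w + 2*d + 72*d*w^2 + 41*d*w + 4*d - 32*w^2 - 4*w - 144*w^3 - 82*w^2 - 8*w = 6*d - 144*w^3 + w^2*(72*d - 114) + w*(57*d - 12)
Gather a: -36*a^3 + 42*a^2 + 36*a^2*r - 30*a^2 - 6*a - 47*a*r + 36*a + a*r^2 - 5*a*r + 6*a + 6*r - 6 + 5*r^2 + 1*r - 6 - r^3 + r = -36*a^3 + a^2*(36*r + 12) + a*(r^2 - 52*r + 36) - r^3 + 5*r^2 + 8*r - 12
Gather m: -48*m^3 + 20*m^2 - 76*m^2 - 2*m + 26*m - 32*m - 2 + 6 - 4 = -48*m^3 - 56*m^2 - 8*m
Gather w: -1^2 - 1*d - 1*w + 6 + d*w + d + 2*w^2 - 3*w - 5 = 2*w^2 + w*(d - 4)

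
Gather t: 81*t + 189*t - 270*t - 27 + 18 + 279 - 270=0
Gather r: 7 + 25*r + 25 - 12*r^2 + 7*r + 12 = -12*r^2 + 32*r + 44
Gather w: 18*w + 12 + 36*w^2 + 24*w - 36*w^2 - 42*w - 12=0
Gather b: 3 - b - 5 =-b - 2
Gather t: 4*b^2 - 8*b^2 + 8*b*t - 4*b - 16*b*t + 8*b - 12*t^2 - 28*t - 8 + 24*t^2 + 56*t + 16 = -4*b^2 + 4*b + 12*t^2 + t*(28 - 8*b) + 8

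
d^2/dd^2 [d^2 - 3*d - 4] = 2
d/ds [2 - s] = -1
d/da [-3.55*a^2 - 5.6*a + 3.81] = -7.1*a - 5.6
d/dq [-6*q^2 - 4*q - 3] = -12*q - 4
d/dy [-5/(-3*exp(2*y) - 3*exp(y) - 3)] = 5*(-2*exp(y) - 1)*exp(y)/(3*(exp(2*y) + exp(y) + 1)^2)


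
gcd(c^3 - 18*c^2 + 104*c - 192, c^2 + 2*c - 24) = c - 4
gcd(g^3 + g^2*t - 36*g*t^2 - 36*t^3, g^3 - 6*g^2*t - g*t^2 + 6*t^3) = -g^2 + 5*g*t + 6*t^2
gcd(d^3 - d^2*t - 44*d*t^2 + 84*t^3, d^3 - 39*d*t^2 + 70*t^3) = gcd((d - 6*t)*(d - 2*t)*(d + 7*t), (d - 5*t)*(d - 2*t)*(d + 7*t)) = -d^2 - 5*d*t + 14*t^2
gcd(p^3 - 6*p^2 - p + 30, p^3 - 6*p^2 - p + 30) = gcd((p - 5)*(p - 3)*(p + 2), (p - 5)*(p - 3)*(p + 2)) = p^3 - 6*p^2 - p + 30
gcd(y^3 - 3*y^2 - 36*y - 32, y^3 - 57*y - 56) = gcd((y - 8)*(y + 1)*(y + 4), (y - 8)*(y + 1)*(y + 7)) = y^2 - 7*y - 8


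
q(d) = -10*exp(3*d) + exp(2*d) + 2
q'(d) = -30*exp(3*d) + 2*exp(2*d)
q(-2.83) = 2.00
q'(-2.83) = 0.00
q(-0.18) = -3.13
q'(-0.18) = -16.09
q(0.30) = -20.77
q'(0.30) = -70.14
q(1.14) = -293.92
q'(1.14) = -897.53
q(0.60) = -55.18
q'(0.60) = -174.85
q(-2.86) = 2.00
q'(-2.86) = 0.00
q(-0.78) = 1.25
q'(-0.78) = -2.47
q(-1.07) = 1.71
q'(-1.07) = -0.98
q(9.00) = -5320416746046.85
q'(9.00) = -15961315898115.68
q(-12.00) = 2.00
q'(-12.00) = 0.00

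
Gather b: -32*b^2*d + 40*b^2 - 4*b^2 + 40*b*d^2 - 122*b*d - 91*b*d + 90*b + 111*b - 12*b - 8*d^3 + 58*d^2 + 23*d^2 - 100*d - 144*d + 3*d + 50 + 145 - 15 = b^2*(36 - 32*d) + b*(40*d^2 - 213*d + 189) - 8*d^3 + 81*d^2 - 241*d + 180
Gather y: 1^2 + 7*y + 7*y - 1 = 14*y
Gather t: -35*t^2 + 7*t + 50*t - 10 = -35*t^2 + 57*t - 10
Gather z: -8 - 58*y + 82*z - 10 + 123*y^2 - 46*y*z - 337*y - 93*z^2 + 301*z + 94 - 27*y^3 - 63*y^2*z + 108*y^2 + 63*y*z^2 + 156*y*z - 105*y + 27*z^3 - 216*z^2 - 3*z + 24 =-27*y^3 + 231*y^2 - 500*y + 27*z^3 + z^2*(63*y - 309) + z*(-63*y^2 + 110*y + 380) + 100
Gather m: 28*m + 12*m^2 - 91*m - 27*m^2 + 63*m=-15*m^2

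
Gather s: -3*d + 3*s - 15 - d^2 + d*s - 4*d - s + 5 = -d^2 - 7*d + s*(d + 2) - 10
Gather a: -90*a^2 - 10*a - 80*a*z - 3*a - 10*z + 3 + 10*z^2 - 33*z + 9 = -90*a^2 + a*(-80*z - 13) + 10*z^2 - 43*z + 12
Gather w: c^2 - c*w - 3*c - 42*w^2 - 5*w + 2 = c^2 - 3*c - 42*w^2 + w*(-c - 5) + 2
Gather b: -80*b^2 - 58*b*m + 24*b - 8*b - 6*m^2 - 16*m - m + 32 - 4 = -80*b^2 + b*(16 - 58*m) - 6*m^2 - 17*m + 28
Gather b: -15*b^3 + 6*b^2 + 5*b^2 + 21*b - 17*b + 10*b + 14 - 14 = -15*b^3 + 11*b^2 + 14*b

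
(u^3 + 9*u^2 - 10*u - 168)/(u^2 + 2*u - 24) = u + 7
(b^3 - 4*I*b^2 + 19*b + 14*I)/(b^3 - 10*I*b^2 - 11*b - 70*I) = (b + I)/(b - 5*I)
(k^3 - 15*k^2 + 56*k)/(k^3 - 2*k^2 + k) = (k^2 - 15*k + 56)/(k^2 - 2*k + 1)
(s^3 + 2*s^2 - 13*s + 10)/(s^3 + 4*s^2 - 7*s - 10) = (s - 1)/(s + 1)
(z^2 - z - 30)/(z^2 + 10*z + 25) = (z - 6)/(z + 5)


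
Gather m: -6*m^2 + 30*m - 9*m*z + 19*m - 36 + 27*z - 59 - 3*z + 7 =-6*m^2 + m*(49 - 9*z) + 24*z - 88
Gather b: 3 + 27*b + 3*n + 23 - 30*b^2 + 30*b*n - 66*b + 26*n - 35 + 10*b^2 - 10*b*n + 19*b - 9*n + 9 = -20*b^2 + b*(20*n - 20) + 20*n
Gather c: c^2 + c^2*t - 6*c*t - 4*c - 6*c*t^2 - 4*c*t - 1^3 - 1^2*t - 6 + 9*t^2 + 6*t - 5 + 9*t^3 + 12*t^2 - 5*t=c^2*(t + 1) + c*(-6*t^2 - 10*t - 4) + 9*t^3 + 21*t^2 - 12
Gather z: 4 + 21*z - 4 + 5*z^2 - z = 5*z^2 + 20*z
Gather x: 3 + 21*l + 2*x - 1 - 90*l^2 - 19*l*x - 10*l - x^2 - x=-90*l^2 + 11*l - x^2 + x*(1 - 19*l) + 2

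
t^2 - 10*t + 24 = (t - 6)*(t - 4)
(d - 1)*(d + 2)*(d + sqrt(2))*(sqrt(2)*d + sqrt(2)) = sqrt(2)*d^4 + 2*d^3 + 2*sqrt(2)*d^3 - sqrt(2)*d^2 + 4*d^2 - 2*sqrt(2)*d - 2*d - 4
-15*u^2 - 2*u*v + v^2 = (-5*u + v)*(3*u + v)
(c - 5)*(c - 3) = c^2 - 8*c + 15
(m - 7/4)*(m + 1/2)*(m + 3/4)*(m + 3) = m^4 + 5*m^3/2 - 53*m^2/16 - 195*m/32 - 63/32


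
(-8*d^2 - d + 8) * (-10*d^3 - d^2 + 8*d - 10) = 80*d^5 + 18*d^4 - 143*d^3 + 64*d^2 + 74*d - 80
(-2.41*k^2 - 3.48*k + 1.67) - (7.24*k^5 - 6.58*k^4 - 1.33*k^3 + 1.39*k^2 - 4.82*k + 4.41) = -7.24*k^5 + 6.58*k^4 + 1.33*k^3 - 3.8*k^2 + 1.34*k - 2.74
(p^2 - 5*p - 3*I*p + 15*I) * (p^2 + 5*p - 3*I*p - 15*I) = p^4 - 6*I*p^3 - 34*p^2 + 150*I*p + 225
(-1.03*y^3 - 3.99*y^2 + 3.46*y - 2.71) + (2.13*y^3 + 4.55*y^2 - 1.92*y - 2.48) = 1.1*y^3 + 0.56*y^2 + 1.54*y - 5.19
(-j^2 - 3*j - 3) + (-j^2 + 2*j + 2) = -2*j^2 - j - 1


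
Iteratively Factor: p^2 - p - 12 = (p + 3)*(p - 4)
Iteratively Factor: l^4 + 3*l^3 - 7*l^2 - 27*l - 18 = (l + 3)*(l^3 - 7*l - 6) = (l - 3)*(l + 3)*(l^2 + 3*l + 2) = (l - 3)*(l + 1)*(l + 3)*(l + 2)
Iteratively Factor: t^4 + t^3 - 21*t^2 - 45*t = (t - 5)*(t^3 + 6*t^2 + 9*t) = (t - 5)*(t + 3)*(t^2 + 3*t) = (t - 5)*(t + 3)^2*(t)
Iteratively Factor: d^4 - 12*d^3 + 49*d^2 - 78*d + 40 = (d - 2)*(d^3 - 10*d^2 + 29*d - 20) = (d - 5)*(d - 2)*(d^2 - 5*d + 4) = (d - 5)*(d - 4)*(d - 2)*(d - 1)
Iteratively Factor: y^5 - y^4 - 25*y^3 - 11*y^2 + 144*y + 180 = (y - 5)*(y^4 + 4*y^3 - 5*y^2 - 36*y - 36) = (y - 5)*(y + 3)*(y^3 + y^2 - 8*y - 12) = (y - 5)*(y + 2)*(y + 3)*(y^2 - y - 6) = (y - 5)*(y - 3)*(y + 2)*(y + 3)*(y + 2)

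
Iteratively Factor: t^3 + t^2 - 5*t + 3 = (t + 3)*(t^2 - 2*t + 1) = (t - 1)*(t + 3)*(t - 1)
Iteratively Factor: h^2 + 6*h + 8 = (h + 2)*(h + 4)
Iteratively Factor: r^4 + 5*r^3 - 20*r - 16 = (r + 4)*(r^3 + r^2 - 4*r - 4) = (r + 2)*(r + 4)*(r^2 - r - 2) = (r - 2)*(r + 2)*(r + 4)*(r + 1)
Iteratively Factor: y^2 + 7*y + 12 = (y + 3)*(y + 4)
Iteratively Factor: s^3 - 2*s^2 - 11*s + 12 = (s - 1)*(s^2 - s - 12) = (s - 1)*(s + 3)*(s - 4)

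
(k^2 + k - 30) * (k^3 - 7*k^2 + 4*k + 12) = k^5 - 6*k^4 - 33*k^3 + 226*k^2 - 108*k - 360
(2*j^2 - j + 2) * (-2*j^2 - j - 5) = -4*j^4 - 13*j^2 + 3*j - 10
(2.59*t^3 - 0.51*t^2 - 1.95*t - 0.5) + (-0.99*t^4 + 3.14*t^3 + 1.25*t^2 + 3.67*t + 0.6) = -0.99*t^4 + 5.73*t^3 + 0.74*t^2 + 1.72*t + 0.1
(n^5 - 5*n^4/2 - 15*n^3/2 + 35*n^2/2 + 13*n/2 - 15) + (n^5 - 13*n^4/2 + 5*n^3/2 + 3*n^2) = 2*n^5 - 9*n^4 - 5*n^3 + 41*n^2/2 + 13*n/2 - 15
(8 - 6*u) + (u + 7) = 15 - 5*u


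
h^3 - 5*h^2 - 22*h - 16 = (h - 8)*(h + 1)*(h + 2)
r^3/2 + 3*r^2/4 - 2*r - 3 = (r/2 + 1)*(r - 2)*(r + 3/2)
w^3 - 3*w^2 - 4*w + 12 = (w - 3)*(w - 2)*(w + 2)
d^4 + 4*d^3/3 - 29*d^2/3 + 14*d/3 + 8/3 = (d - 2)*(d - 1)*(d + 1/3)*(d + 4)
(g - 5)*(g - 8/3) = g^2 - 23*g/3 + 40/3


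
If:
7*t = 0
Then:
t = 0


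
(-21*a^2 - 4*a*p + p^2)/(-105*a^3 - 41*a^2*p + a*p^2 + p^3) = 1/(5*a + p)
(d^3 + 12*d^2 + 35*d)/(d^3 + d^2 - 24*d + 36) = d*(d^2 + 12*d + 35)/(d^3 + d^2 - 24*d + 36)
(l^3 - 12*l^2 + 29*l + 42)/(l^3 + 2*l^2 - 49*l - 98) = (l^2 - 5*l - 6)/(l^2 + 9*l + 14)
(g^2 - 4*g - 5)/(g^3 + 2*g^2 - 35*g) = (g + 1)/(g*(g + 7))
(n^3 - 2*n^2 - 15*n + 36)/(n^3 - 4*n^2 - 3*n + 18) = (n + 4)/(n + 2)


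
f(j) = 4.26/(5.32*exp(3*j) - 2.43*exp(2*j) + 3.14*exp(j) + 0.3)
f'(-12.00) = 0.00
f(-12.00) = 14.20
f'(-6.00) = -0.35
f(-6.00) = 13.84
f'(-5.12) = -0.78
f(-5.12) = 13.37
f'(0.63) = -0.37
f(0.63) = 0.13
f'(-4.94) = -0.91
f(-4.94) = 13.22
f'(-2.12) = -3.36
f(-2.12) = 6.54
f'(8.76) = -0.00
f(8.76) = 0.00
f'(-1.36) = -3.00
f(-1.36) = 4.11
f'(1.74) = -0.01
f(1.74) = 0.00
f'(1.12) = -0.09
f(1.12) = 0.03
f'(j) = 4.26*(-15.96*exp(3*j) + 4.86*exp(2*j) - 3.14*exp(j))/(5.32*exp(3*j) - 2.43*exp(2*j) + 3.14*exp(j) + 0.3)^2 = (-67.9896*exp(2*j) + 20.7036*exp(j) - 13.3764)*exp(j)/(5.32*exp(3*j) - 2.43*exp(2*j) + 3.14*exp(j) + 0.3)^2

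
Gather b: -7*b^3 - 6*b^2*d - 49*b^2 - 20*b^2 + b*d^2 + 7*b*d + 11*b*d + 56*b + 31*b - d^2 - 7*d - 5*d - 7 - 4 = -7*b^3 + b^2*(-6*d - 69) + b*(d^2 + 18*d + 87) - d^2 - 12*d - 11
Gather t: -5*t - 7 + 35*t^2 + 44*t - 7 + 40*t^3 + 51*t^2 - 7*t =40*t^3 + 86*t^2 + 32*t - 14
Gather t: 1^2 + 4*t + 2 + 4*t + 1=8*t + 4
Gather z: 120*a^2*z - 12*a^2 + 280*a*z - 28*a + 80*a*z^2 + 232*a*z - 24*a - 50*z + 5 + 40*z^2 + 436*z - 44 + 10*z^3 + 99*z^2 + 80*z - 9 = -12*a^2 - 52*a + 10*z^3 + z^2*(80*a + 139) + z*(120*a^2 + 512*a + 466) - 48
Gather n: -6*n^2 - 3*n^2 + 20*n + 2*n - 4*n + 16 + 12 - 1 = -9*n^2 + 18*n + 27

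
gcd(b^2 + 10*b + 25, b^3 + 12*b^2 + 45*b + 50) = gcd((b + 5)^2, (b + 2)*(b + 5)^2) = b^2 + 10*b + 25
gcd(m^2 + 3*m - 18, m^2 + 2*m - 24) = m + 6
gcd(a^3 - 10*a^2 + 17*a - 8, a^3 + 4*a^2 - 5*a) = a - 1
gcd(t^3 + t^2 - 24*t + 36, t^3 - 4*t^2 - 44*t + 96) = t^2 + 4*t - 12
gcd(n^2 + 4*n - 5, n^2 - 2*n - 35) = n + 5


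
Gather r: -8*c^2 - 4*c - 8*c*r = -8*c^2 - 8*c*r - 4*c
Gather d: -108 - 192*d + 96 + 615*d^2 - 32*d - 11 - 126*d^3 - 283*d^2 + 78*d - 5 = -126*d^3 + 332*d^2 - 146*d - 28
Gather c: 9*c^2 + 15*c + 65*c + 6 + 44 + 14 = 9*c^2 + 80*c + 64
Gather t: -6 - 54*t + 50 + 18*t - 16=28 - 36*t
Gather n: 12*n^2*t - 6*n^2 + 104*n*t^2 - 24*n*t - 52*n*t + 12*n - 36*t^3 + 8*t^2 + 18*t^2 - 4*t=n^2*(12*t - 6) + n*(104*t^2 - 76*t + 12) - 36*t^3 + 26*t^2 - 4*t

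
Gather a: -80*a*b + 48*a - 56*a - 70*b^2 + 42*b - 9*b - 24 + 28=a*(-80*b - 8) - 70*b^2 + 33*b + 4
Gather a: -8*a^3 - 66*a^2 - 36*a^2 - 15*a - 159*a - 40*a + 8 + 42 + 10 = -8*a^3 - 102*a^2 - 214*a + 60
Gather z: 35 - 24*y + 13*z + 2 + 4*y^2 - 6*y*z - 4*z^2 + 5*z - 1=4*y^2 - 24*y - 4*z^2 + z*(18 - 6*y) + 36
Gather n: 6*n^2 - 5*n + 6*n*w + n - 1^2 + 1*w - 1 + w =6*n^2 + n*(6*w - 4) + 2*w - 2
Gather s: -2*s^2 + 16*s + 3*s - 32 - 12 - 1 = -2*s^2 + 19*s - 45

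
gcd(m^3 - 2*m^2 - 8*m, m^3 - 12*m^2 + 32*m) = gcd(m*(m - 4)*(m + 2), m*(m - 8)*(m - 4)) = m^2 - 4*m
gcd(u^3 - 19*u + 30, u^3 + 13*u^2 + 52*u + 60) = u + 5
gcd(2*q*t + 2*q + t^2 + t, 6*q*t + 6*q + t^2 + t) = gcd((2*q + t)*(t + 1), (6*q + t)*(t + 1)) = t + 1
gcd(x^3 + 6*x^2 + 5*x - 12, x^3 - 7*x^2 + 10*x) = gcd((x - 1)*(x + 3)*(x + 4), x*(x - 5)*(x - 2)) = 1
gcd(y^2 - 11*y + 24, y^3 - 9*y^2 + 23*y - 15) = y - 3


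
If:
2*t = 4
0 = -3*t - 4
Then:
No Solution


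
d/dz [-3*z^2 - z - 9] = -6*z - 1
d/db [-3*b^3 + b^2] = b*(2 - 9*b)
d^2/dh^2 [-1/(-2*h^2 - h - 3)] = 2*(-4*h^2 - 2*h + (4*h + 1)^2 - 6)/(2*h^2 + h + 3)^3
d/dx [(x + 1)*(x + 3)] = 2*x + 4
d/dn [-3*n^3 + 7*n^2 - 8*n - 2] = -9*n^2 + 14*n - 8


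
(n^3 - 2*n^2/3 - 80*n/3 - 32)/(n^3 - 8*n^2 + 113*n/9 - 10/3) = 3*(3*n^2 + 16*n + 16)/(9*n^2 - 18*n + 5)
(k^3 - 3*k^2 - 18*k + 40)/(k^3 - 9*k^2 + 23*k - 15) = (k^2 + 2*k - 8)/(k^2 - 4*k + 3)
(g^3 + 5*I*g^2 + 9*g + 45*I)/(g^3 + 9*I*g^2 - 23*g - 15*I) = (g - 3*I)/(g + I)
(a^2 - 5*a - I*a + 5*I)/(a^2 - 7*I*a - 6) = (a - 5)/(a - 6*I)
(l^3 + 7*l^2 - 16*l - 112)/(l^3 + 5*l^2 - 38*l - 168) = (l - 4)/(l - 6)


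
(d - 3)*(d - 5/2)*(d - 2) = d^3 - 15*d^2/2 + 37*d/2 - 15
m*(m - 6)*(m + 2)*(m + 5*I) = m^4 - 4*m^3 + 5*I*m^3 - 12*m^2 - 20*I*m^2 - 60*I*m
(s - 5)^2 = s^2 - 10*s + 25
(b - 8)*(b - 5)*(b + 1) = b^3 - 12*b^2 + 27*b + 40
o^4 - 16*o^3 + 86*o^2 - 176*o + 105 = (o - 7)*(o - 5)*(o - 3)*(o - 1)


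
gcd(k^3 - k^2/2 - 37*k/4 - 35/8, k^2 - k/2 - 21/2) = k - 7/2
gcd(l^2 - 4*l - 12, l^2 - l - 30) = l - 6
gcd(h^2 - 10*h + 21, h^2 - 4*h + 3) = h - 3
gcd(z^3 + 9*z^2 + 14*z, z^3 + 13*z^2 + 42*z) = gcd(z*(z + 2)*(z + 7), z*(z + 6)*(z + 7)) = z^2 + 7*z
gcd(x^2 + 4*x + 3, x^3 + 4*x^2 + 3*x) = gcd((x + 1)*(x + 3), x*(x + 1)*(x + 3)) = x^2 + 4*x + 3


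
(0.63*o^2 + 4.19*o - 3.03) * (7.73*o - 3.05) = 4.8699*o^3 + 30.4672*o^2 - 36.2014*o + 9.2415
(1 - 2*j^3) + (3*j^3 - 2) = j^3 - 1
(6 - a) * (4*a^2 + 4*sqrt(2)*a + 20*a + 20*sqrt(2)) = -4*a^3 - 4*sqrt(2)*a^2 + 4*a^2 + 4*sqrt(2)*a + 120*a + 120*sqrt(2)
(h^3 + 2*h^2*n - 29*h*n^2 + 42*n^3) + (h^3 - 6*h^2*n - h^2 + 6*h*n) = 2*h^3 - 4*h^2*n - h^2 - 29*h*n^2 + 6*h*n + 42*n^3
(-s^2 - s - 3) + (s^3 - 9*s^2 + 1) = s^3 - 10*s^2 - s - 2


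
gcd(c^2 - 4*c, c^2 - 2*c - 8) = c - 4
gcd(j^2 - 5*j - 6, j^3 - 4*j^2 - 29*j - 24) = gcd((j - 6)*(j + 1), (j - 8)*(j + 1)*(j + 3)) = j + 1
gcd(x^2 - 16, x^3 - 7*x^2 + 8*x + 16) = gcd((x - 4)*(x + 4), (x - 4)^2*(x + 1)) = x - 4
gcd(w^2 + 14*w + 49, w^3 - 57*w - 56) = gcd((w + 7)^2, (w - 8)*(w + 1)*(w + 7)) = w + 7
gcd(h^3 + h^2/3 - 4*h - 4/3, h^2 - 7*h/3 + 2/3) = h - 2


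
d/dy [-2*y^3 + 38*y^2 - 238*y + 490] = -6*y^2 + 76*y - 238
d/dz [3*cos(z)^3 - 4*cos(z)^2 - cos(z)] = (-9*cos(z)^2 + 8*cos(z) + 1)*sin(z)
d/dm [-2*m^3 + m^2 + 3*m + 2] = -6*m^2 + 2*m + 3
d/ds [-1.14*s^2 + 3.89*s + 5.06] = 3.89 - 2.28*s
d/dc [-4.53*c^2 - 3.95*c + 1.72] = -9.06*c - 3.95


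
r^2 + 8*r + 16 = (r + 4)^2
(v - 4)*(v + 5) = v^2 + v - 20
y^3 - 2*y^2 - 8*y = y*(y - 4)*(y + 2)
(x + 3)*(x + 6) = x^2 + 9*x + 18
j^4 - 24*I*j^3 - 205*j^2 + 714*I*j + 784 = (j - 8*I)*(j - 7*I)^2*(j - 2*I)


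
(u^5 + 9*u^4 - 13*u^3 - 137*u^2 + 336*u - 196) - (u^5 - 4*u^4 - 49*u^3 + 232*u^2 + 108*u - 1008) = 13*u^4 + 36*u^3 - 369*u^2 + 228*u + 812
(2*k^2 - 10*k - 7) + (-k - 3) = 2*k^2 - 11*k - 10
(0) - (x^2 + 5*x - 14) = -x^2 - 5*x + 14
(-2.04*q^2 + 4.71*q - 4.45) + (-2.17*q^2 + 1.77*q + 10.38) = -4.21*q^2 + 6.48*q + 5.93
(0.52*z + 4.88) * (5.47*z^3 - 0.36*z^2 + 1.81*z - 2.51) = 2.8444*z^4 + 26.5064*z^3 - 0.8156*z^2 + 7.5276*z - 12.2488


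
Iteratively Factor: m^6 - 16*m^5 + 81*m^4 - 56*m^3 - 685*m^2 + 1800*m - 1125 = (m - 3)*(m^5 - 13*m^4 + 42*m^3 + 70*m^2 - 475*m + 375) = (m - 5)*(m - 3)*(m^4 - 8*m^3 + 2*m^2 + 80*m - 75) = (m - 5)*(m - 3)*(m - 1)*(m^3 - 7*m^2 - 5*m + 75) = (m - 5)^2*(m - 3)*(m - 1)*(m^2 - 2*m - 15) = (m - 5)^2*(m - 3)*(m - 1)*(m + 3)*(m - 5)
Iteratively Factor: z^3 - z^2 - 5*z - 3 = (z + 1)*(z^2 - 2*z - 3) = (z - 3)*(z + 1)*(z + 1)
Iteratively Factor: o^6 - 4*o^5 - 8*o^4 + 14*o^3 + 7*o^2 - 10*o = (o - 1)*(o^5 - 3*o^4 - 11*o^3 + 3*o^2 + 10*o) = (o - 1)*(o + 1)*(o^4 - 4*o^3 - 7*o^2 + 10*o) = o*(o - 1)*(o + 1)*(o^3 - 4*o^2 - 7*o + 10) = o*(o - 1)*(o + 1)*(o + 2)*(o^2 - 6*o + 5) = o*(o - 1)^2*(o + 1)*(o + 2)*(o - 5)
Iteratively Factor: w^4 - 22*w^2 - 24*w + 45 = (w + 3)*(w^3 - 3*w^2 - 13*w + 15) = (w - 5)*(w + 3)*(w^2 + 2*w - 3) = (w - 5)*(w + 3)^2*(w - 1)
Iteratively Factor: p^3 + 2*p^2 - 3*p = (p + 3)*(p^2 - p) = (p - 1)*(p + 3)*(p)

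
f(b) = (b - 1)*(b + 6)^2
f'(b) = (b - 1)*(2*b + 12) + (b + 6)^2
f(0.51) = -20.77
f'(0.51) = 36.00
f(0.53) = -20.04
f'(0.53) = 36.50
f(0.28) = -28.40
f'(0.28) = 30.40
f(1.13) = 6.61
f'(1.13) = 52.69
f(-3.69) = -25.03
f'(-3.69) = -16.33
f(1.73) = 43.62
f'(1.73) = 71.04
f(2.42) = 100.67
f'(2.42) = 94.81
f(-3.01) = -35.85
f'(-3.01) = -15.04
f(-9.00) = -90.00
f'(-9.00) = 69.00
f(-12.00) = -468.00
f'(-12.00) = 192.00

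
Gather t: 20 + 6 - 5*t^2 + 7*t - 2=-5*t^2 + 7*t + 24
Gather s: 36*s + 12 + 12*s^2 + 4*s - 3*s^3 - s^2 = -3*s^3 + 11*s^2 + 40*s + 12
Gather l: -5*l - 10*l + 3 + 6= 9 - 15*l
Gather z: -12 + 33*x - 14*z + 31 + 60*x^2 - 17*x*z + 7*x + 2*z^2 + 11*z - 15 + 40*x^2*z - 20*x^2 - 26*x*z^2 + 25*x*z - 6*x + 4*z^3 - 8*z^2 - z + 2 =40*x^2 + 34*x + 4*z^3 + z^2*(-26*x - 6) + z*(40*x^2 + 8*x - 4) + 6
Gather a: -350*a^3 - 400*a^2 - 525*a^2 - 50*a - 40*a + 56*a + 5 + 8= -350*a^3 - 925*a^2 - 34*a + 13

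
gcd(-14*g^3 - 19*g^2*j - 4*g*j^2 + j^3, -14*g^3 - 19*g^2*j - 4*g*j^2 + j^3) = 14*g^3 + 19*g^2*j + 4*g*j^2 - j^3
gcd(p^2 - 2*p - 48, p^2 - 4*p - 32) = p - 8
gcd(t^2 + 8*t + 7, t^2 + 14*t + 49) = t + 7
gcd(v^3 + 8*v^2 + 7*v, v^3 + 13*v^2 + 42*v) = v^2 + 7*v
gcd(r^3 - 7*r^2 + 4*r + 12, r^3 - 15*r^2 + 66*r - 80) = r - 2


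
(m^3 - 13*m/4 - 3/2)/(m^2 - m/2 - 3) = m + 1/2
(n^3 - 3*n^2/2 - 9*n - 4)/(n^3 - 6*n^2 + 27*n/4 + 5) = 2*(n + 2)/(2*n - 5)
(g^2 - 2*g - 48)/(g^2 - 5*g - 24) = (g + 6)/(g + 3)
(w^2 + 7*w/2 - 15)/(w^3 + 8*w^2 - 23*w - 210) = (w - 5/2)/(w^2 + 2*w - 35)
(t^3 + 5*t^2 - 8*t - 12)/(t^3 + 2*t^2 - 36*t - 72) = (t^2 - t - 2)/(t^2 - 4*t - 12)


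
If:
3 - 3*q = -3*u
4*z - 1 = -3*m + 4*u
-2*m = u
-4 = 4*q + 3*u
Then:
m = 4/7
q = -1/7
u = -8/7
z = -37/28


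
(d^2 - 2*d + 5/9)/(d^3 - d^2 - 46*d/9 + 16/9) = (3*d - 5)/(3*d^2 - 2*d - 16)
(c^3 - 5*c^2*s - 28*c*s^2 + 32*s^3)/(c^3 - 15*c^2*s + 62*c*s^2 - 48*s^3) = (-c - 4*s)/(-c + 6*s)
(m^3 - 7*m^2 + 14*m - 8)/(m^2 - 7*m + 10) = (m^2 - 5*m + 4)/(m - 5)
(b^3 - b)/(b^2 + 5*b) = (b^2 - 1)/(b + 5)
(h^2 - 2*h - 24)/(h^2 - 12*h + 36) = (h + 4)/(h - 6)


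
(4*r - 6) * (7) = 28*r - 42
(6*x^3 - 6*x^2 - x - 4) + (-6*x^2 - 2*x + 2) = 6*x^3 - 12*x^2 - 3*x - 2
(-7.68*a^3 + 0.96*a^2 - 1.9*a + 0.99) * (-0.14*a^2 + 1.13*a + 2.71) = 1.0752*a^5 - 8.8128*a^4 - 19.462*a^3 + 0.316*a^2 - 4.0303*a + 2.6829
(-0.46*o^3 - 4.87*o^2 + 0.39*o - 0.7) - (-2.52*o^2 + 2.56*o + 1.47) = -0.46*o^3 - 2.35*o^2 - 2.17*o - 2.17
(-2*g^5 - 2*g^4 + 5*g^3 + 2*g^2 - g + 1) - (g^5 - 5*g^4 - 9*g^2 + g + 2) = -3*g^5 + 3*g^4 + 5*g^3 + 11*g^2 - 2*g - 1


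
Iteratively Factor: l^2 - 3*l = (l - 3)*(l)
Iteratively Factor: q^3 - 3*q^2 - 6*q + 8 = (q - 4)*(q^2 + q - 2) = (q - 4)*(q + 2)*(q - 1)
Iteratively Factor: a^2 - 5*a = (a - 5)*(a)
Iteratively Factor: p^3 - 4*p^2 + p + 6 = (p - 2)*(p^2 - 2*p - 3) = (p - 2)*(p + 1)*(p - 3)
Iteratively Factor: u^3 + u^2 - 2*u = (u)*(u^2 + u - 2) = u*(u - 1)*(u + 2)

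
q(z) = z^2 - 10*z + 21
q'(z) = 2*z - 10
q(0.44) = 16.79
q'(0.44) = -9.12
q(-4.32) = 82.86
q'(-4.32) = -18.64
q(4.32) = -3.54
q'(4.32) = -1.36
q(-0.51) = 26.36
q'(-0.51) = -11.02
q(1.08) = 11.37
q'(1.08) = -7.84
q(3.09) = -0.35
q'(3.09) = -3.82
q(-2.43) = 51.20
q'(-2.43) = -14.86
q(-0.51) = 26.36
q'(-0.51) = -11.02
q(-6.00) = 117.00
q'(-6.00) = -22.00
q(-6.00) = 117.00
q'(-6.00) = -22.00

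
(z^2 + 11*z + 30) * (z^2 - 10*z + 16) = z^4 + z^3 - 64*z^2 - 124*z + 480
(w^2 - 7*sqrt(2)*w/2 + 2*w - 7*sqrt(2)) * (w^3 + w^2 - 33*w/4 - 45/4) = w^5 - 7*sqrt(2)*w^4/2 + 3*w^4 - 21*sqrt(2)*w^3/2 - 25*w^3/4 - 111*w^2/4 + 175*sqrt(2)*w^2/8 - 45*w/2 + 777*sqrt(2)*w/8 + 315*sqrt(2)/4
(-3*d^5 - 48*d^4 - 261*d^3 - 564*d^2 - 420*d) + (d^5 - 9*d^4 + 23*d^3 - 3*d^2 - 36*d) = -2*d^5 - 57*d^4 - 238*d^3 - 567*d^2 - 456*d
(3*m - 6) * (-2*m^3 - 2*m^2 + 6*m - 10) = -6*m^4 + 6*m^3 + 30*m^2 - 66*m + 60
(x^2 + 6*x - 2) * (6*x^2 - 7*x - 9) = 6*x^4 + 29*x^3 - 63*x^2 - 40*x + 18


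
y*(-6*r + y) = -6*r*y + y^2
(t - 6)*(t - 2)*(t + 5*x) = t^3 + 5*t^2*x - 8*t^2 - 40*t*x + 12*t + 60*x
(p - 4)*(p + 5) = p^2 + p - 20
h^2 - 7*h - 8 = (h - 8)*(h + 1)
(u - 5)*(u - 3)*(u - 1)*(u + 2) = u^4 - 7*u^3 + 5*u^2 + 31*u - 30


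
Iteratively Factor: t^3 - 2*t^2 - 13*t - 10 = (t - 5)*(t^2 + 3*t + 2) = (t - 5)*(t + 1)*(t + 2)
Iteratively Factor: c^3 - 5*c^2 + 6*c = (c - 2)*(c^2 - 3*c) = c*(c - 2)*(c - 3)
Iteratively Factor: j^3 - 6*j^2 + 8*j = (j)*(j^2 - 6*j + 8) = j*(j - 4)*(j - 2)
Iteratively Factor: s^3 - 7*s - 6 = (s + 2)*(s^2 - 2*s - 3) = (s + 1)*(s + 2)*(s - 3)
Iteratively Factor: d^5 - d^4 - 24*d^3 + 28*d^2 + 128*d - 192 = (d - 4)*(d^4 + 3*d^3 - 12*d^2 - 20*d + 48) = (d - 4)*(d - 2)*(d^3 + 5*d^2 - 2*d - 24) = (d - 4)*(d - 2)*(d + 4)*(d^2 + d - 6) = (d - 4)*(d - 2)*(d + 3)*(d + 4)*(d - 2)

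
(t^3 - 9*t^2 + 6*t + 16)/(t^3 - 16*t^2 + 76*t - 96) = (t + 1)/(t - 6)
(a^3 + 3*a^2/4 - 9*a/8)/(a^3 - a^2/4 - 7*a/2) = (-8*a^2 - 6*a + 9)/(2*(-4*a^2 + a + 14))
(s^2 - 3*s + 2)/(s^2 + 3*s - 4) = (s - 2)/(s + 4)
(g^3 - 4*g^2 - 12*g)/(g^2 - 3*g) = (g^2 - 4*g - 12)/(g - 3)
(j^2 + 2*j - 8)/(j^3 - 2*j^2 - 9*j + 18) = (j + 4)/(j^2 - 9)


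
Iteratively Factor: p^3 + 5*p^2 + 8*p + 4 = (p + 1)*(p^2 + 4*p + 4) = (p + 1)*(p + 2)*(p + 2)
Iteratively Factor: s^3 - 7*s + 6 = (s + 3)*(s^2 - 3*s + 2) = (s - 1)*(s + 3)*(s - 2)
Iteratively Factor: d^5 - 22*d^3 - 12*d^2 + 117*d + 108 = (d + 3)*(d^4 - 3*d^3 - 13*d^2 + 27*d + 36) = (d + 1)*(d + 3)*(d^3 - 4*d^2 - 9*d + 36) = (d + 1)*(d + 3)^2*(d^2 - 7*d + 12) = (d - 4)*(d + 1)*(d + 3)^2*(d - 3)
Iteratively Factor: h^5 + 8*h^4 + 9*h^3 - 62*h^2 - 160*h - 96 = (h + 4)*(h^4 + 4*h^3 - 7*h^2 - 34*h - 24) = (h + 2)*(h + 4)*(h^3 + 2*h^2 - 11*h - 12) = (h - 3)*(h + 2)*(h + 4)*(h^2 + 5*h + 4) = (h - 3)*(h + 1)*(h + 2)*(h + 4)*(h + 4)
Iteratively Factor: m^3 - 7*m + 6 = (m + 3)*(m^2 - 3*m + 2) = (m - 2)*(m + 3)*(m - 1)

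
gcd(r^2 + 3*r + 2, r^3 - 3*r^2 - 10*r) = r + 2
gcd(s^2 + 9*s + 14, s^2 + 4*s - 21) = s + 7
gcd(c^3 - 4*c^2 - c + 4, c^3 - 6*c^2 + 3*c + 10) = c + 1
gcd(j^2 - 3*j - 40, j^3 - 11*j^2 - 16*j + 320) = j^2 - 3*j - 40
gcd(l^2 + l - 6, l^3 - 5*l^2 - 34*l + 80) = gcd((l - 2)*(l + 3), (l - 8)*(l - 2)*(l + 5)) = l - 2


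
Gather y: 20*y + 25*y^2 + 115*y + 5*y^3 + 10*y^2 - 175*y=5*y^3 + 35*y^2 - 40*y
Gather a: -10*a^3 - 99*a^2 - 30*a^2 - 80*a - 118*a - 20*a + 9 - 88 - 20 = -10*a^3 - 129*a^2 - 218*a - 99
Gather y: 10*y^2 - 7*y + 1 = 10*y^2 - 7*y + 1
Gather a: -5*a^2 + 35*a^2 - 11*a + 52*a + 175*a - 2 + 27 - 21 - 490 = 30*a^2 + 216*a - 486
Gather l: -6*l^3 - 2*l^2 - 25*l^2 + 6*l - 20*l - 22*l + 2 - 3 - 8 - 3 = -6*l^3 - 27*l^2 - 36*l - 12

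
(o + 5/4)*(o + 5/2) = o^2 + 15*o/4 + 25/8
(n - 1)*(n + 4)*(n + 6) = n^3 + 9*n^2 + 14*n - 24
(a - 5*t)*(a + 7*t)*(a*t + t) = a^3*t + 2*a^2*t^2 + a^2*t - 35*a*t^3 + 2*a*t^2 - 35*t^3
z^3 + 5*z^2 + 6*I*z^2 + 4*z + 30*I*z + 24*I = (z + 1)*(z + 4)*(z + 6*I)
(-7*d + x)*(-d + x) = 7*d^2 - 8*d*x + x^2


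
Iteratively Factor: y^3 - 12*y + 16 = (y + 4)*(y^2 - 4*y + 4) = (y - 2)*(y + 4)*(y - 2)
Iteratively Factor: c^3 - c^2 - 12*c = (c)*(c^2 - c - 12) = c*(c + 3)*(c - 4)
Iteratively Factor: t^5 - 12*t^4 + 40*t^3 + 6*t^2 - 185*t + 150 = (t - 5)*(t^4 - 7*t^3 + 5*t^2 + 31*t - 30) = (t - 5)*(t - 1)*(t^3 - 6*t^2 - t + 30) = (t - 5)*(t - 3)*(t - 1)*(t^2 - 3*t - 10) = (t - 5)^2*(t - 3)*(t - 1)*(t + 2)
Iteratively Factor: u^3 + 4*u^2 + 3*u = (u)*(u^2 + 4*u + 3) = u*(u + 3)*(u + 1)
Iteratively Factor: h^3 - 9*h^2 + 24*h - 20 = (h - 5)*(h^2 - 4*h + 4) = (h - 5)*(h - 2)*(h - 2)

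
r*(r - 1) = r^2 - r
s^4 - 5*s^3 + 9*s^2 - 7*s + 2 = (s - 2)*(s - 1)^3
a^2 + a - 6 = (a - 2)*(a + 3)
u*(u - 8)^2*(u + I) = u^4 - 16*u^3 + I*u^3 + 64*u^2 - 16*I*u^2 + 64*I*u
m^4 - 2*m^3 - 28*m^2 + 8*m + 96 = (m - 6)*(m - 2)*(m + 2)*(m + 4)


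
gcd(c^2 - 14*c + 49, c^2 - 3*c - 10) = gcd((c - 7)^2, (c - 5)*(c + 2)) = 1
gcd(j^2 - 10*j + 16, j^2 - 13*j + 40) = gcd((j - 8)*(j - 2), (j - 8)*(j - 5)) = j - 8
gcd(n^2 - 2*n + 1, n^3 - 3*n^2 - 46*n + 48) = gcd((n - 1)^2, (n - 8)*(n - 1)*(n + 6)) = n - 1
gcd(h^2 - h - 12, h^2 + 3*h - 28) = h - 4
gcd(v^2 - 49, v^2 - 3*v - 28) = v - 7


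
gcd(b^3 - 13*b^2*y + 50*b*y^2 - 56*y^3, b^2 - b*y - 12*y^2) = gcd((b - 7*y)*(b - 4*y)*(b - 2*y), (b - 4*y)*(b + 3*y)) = -b + 4*y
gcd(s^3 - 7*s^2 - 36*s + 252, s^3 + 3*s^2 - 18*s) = s + 6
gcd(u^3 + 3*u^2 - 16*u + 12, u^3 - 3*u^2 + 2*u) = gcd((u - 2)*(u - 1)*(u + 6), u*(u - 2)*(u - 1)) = u^2 - 3*u + 2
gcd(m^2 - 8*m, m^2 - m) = m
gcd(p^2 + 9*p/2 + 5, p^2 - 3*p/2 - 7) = p + 2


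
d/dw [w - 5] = 1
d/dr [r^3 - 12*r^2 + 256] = 3*r*(r - 8)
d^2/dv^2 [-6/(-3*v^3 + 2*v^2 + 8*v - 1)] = 12*((2 - 9*v)*(3*v^3 - 2*v^2 - 8*v + 1) + (-9*v^2 + 4*v + 8)^2)/(3*v^3 - 2*v^2 - 8*v + 1)^3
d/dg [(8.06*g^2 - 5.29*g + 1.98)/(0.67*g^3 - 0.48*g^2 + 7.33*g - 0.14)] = (-5.4002*g^4 + 7.0886*g^3 + 52.5608*g^2 - 0.356000000000002*g - 13.7728)/(0.4489*g^6 - 0.6432*g^5 + 10.0526*g^4 - 7.2244*g^3 + 53.8633*g^2 - 2.0524*g + 0.0196)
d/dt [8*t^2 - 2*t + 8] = 16*t - 2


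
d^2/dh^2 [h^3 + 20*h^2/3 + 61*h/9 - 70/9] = 6*h + 40/3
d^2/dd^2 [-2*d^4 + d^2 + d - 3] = 2 - 24*d^2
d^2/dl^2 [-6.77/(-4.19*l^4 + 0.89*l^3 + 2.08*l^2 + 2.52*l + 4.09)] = ((-340.3956*l^2 + 36.1518*l + 28.1632)*(-4.19*l^4 + 0.89*l^3 + 2.08*l^2 + 2.52*l + 4.09) - 6.77*(-33.52*l^3 + 5.34*l^2 + 8.32*l + 5.04)*(-16.76*l^3 + 2.67*l^2 + 4.16*l + 2.52))/(-4.19*l^4 + 0.89*l^3 + 2.08*l^2 + 2.52*l + 4.09)^3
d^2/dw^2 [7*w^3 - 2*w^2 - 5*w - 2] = 42*w - 4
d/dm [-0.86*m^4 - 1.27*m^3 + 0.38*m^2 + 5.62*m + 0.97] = -3.44*m^3 - 3.81*m^2 + 0.76*m + 5.62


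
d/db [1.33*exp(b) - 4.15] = 1.33*exp(b)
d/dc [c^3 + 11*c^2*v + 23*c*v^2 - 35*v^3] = 3*c^2 + 22*c*v + 23*v^2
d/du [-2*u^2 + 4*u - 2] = 4 - 4*u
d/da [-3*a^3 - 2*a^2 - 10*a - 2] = -9*a^2 - 4*a - 10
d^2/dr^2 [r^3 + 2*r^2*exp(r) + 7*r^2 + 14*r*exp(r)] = 2*r^2*exp(r) + 22*r*exp(r) + 6*r + 32*exp(r) + 14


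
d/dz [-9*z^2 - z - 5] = -18*z - 1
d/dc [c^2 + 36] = 2*c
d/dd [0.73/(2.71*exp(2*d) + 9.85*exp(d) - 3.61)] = (-3.9566*exp(d) - 7.1905)*exp(d)/(2.71*exp(2*d) + 9.85*exp(d) - 3.61)^2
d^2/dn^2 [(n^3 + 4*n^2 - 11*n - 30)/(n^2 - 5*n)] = 4*(17*n^3 - 45*n^2 + 225*n - 375)/(n^3*(n^3 - 15*n^2 + 75*n - 125))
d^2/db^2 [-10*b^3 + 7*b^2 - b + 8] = 14 - 60*b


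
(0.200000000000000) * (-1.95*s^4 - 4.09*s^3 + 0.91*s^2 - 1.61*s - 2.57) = -0.39*s^4 - 0.818*s^3 + 0.182*s^2 - 0.322*s - 0.514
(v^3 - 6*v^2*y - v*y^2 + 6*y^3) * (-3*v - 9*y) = -3*v^4 + 9*v^3*y + 57*v^2*y^2 - 9*v*y^3 - 54*y^4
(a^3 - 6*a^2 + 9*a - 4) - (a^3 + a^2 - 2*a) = -7*a^2 + 11*a - 4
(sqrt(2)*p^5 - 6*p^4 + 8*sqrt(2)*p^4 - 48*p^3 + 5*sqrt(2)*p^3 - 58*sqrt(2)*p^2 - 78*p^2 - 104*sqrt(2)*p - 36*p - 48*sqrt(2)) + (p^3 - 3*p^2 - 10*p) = sqrt(2)*p^5 - 6*p^4 + 8*sqrt(2)*p^4 - 47*p^3 + 5*sqrt(2)*p^3 - 58*sqrt(2)*p^2 - 81*p^2 - 104*sqrt(2)*p - 46*p - 48*sqrt(2)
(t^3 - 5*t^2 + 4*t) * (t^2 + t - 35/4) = t^5 - 4*t^4 - 39*t^3/4 + 191*t^2/4 - 35*t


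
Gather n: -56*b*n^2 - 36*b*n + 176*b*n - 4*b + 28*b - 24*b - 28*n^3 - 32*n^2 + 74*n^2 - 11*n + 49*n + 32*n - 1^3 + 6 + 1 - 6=-28*n^3 + n^2*(42 - 56*b) + n*(140*b + 70)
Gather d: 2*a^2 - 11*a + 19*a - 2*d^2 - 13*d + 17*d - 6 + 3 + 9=2*a^2 + 8*a - 2*d^2 + 4*d + 6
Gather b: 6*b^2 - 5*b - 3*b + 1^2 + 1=6*b^2 - 8*b + 2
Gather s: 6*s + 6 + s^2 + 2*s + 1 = s^2 + 8*s + 7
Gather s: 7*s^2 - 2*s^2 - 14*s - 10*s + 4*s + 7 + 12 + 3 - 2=5*s^2 - 20*s + 20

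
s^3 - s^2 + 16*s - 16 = (s - 1)*(s - 4*I)*(s + 4*I)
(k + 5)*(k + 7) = k^2 + 12*k + 35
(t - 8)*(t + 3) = t^2 - 5*t - 24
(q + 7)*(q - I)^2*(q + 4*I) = q^4 + 7*q^3 + 2*I*q^3 + 7*q^2 + 14*I*q^2 + 49*q - 4*I*q - 28*I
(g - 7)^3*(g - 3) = g^4 - 24*g^3 + 210*g^2 - 784*g + 1029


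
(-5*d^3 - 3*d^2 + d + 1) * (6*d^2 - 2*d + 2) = -30*d^5 - 8*d^4 + 2*d^3 - 2*d^2 + 2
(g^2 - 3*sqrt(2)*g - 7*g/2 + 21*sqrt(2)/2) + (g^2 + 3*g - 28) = 2*g^2 - 3*sqrt(2)*g - g/2 - 28 + 21*sqrt(2)/2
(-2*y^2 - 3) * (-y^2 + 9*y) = 2*y^4 - 18*y^3 + 3*y^2 - 27*y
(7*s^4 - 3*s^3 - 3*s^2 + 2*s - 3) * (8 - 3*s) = -21*s^5 + 65*s^4 - 15*s^3 - 30*s^2 + 25*s - 24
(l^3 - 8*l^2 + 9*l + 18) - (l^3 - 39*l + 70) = -8*l^2 + 48*l - 52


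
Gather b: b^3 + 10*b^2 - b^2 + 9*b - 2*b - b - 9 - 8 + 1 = b^3 + 9*b^2 + 6*b - 16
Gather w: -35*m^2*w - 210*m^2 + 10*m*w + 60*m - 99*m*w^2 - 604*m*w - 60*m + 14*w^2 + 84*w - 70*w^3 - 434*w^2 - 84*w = -210*m^2 - 70*w^3 + w^2*(-99*m - 420) + w*(-35*m^2 - 594*m)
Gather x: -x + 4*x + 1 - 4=3*x - 3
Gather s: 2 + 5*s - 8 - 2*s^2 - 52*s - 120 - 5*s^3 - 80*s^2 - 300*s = -5*s^3 - 82*s^2 - 347*s - 126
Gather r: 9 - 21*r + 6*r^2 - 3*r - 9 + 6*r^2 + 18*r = 12*r^2 - 6*r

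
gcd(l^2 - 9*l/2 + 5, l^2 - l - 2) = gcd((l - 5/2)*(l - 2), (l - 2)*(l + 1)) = l - 2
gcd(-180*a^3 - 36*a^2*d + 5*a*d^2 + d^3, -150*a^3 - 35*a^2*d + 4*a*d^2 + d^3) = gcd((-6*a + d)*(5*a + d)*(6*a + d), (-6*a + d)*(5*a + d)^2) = 30*a^2 + a*d - d^2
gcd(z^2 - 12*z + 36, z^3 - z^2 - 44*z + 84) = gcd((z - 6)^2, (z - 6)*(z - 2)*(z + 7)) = z - 6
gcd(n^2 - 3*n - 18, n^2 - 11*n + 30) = n - 6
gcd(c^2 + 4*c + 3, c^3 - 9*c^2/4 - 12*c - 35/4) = c + 1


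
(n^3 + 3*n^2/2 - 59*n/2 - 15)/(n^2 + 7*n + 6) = (2*n^2 - 9*n - 5)/(2*(n + 1))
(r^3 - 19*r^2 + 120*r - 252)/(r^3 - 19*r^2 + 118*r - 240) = (r^2 - 13*r + 42)/(r^2 - 13*r + 40)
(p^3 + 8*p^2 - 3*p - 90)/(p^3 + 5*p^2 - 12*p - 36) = (p + 5)/(p + 2)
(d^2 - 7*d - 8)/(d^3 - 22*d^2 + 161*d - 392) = (d + 1)/(d^2 - 14*d + 49)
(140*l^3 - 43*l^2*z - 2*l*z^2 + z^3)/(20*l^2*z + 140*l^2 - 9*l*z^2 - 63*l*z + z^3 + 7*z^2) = (7*l + z)/(z + 7)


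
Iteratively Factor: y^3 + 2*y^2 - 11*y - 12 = (y + 4)*(y^2 - 2*y - 3) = (y - 3)*(y + 4)*(y + 1)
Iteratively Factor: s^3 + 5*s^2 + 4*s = (s + 4)*(s^2 + s) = s*(s + 4)*(s + 1)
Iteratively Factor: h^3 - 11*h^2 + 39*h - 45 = (h - 3)*(h^2 - 8*h + 15) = (h - 3)^2*(h - 5)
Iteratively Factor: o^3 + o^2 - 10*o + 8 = (o - 2)*(o^2 + 3*o - 4) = (o - 2)*(o + 4)*(o - 1)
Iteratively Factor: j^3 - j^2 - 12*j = (j - 4)*(j^2 + 3*j) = j*(j - 4)*(j + 3)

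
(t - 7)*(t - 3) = t^2 - 10*t + 21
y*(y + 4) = y^2 + 4*y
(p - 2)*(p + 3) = p^2 + p - 6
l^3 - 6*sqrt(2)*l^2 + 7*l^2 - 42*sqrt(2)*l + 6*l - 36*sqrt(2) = (l + 1)*(l + 6)*(l - 6*sqrt(2))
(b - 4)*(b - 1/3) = b^2 - 13*b/3 + 4/3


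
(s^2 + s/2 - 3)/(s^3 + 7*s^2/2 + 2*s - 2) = (2*s - 3)/(2*s^2 + 3*s - 2)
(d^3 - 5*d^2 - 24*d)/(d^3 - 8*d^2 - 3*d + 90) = d*(d - 8)/(d^2 - 11*d + 30)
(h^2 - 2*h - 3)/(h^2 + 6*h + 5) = (h - 3)/(h + 5)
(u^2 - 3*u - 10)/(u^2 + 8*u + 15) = (u^2 - 3*u - 10)/(u^2 + 8*u + 15)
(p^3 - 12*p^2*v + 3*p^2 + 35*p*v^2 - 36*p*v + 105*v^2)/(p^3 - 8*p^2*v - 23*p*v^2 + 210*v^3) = (p^2 - 5*p*v + 3*p - 15*v)/(p^2 - p*v - 30*v^2)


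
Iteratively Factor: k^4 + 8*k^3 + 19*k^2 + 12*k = (k)*(k^3 + 8*k^2 + 19*k + 12) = k*(k + 4)*(k^2 + 4*k + 3) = k*(k + 3)*(k + 4)*(k + 1)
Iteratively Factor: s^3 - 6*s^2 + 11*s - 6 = (s - 1)*(s^2 - 5*s + 6) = (s - 2)*(s - 1)*(s - 3)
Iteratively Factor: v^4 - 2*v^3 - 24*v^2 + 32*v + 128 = (v - 4)*(v^3 + 2*v^2 - 16*v - 32) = (v - 4)*(v + 4)*(v^2 - 2*v - 8) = (v - 4)^2*(v + 4)*(v + 2)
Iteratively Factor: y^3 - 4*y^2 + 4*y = (y - 2)*(y^2 - 2*y) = y*(y - 2)*(y - 2)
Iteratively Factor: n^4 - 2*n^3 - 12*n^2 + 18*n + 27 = (n + 3)*(n^3 - 5*n^2 + 3*n + 9) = (n - 3)*(n + 3)*(n^2 - 2*n - 3) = (n - 3)*(n + 1)*(n + 3)*(n - 3)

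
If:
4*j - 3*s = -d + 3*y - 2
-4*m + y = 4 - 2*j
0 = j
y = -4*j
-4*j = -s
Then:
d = -2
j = 0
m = -1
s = 0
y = 0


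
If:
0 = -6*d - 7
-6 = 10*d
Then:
No Solution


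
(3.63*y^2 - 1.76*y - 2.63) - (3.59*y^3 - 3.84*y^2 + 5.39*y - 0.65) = -3.59*y^3 + 7.47*y^2 - 7.15*y - 1.98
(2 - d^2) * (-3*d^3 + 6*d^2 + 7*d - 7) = 3*d^5 - 6*d^4 - 13*d^3 + 19*d^2 + 14*d - 14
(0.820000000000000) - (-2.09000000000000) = 2.91000000000000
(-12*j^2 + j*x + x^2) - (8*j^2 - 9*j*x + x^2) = -20*j^2 + 10*j*x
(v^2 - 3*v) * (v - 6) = v^3 - 9*v^2 + 18*v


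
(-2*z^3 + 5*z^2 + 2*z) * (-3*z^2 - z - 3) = 6*z^5 - 13*z^4 - 5*z^3 - 17*z^2 - 6*z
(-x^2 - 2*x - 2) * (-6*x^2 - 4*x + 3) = 6*x^4 + 16*x^3 + 17*x^2 + 2*x - 6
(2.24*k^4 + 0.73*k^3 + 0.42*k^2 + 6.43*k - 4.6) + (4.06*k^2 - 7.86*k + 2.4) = 2.24*k^4 + 0.73*k^3 + 4.48*k^2 - 1.43*k - 2.2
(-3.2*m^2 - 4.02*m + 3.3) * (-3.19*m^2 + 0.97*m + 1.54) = 10.208*m^4 + 9.7198*m^3 - 19.3544*m^2 - 2.9898*m + 5.082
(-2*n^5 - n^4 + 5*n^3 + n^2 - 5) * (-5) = 10*n^5 + 5*n^4 - 25*n^3 - 5*n^2 + 25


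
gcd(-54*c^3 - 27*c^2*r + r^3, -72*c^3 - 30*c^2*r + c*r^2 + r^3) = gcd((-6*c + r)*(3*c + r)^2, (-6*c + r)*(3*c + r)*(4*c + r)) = -18*c^2 - 3*c*r + r^2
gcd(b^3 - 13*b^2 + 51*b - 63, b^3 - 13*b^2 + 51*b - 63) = b^3 - 13*b^2 + 51*b - 63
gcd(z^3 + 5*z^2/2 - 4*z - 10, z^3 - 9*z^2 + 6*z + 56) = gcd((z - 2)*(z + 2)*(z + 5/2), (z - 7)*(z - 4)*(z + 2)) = z + 2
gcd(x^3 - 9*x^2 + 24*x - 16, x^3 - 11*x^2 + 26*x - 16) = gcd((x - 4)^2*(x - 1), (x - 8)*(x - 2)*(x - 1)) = x - 1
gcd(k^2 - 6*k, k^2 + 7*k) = k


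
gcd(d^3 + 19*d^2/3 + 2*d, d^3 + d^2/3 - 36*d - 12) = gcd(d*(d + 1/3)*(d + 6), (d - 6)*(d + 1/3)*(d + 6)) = d^2 + 19*d/3 + 2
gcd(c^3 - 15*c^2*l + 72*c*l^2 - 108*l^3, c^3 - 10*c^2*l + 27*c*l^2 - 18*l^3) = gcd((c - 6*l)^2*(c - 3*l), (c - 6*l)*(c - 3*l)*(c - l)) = c^2 - 9*c*l + 18*l^2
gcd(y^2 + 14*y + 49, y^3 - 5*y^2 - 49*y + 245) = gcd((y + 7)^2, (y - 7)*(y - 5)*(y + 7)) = y + 7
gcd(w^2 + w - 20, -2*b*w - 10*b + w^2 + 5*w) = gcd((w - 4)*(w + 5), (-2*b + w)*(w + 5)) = w + 5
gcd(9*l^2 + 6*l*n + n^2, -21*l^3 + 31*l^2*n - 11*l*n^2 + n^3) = 1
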